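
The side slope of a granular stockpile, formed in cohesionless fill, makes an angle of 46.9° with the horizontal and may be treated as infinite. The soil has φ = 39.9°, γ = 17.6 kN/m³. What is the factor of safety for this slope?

FS = 0.78

For a dry cohesionless infinite slope the factor of safety is FS = tanφ / tanβ.
FS = tan39.9° / tan46.9° = 0.8361 / 1.0686 = 0.782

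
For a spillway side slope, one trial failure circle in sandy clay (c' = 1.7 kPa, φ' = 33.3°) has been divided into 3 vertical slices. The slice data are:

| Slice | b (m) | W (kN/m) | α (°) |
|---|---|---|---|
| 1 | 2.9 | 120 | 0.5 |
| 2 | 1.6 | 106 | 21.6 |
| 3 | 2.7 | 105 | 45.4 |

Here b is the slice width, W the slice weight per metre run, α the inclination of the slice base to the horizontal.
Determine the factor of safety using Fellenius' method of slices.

FS = 1.80

Ordinary method of slices: FS = Σ[c'·Δl_i + (W_i cosα_i)·tanφ'] / Σ W_i sinα_i, with Δl_i = b_i / cosα_i.
Slice 1: Δl = 2.9/cos0.5° = 2.900 m; N'_1 = 120·cos0.5° = 120.0; c'Δl = 4.93; W sinα = 1.0
Slice 2: Δl = 1.6/cos21.6° = 1.721 m; N'_2 = 106·cos21.6° = 98.6; c'Δl = 2.93; W sinα = 39.0
Slice 3: Δl = 2.7/cos45.4° = 3.845 m; N'_3 = 105·cos45.4° = 73.7; c'Δl = 6.54; W sinα = 74.8
Σc'Δl = 14.4 kN/m; ΣN' = 292.3 kN/m; ΣW sinα = 114.8 kN/m
Resisting = 14.4 + 292.3·tan33.3° = 14.4 + 192.0 = 206.4 kN/m
FS = 206.4 / 114.8 = 1.797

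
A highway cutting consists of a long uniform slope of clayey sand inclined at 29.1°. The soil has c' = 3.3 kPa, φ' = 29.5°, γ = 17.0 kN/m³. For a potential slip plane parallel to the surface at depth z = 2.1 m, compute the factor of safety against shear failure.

FS = 1.23

For an infinite slope with a slip plane parallel to the surface (no pore pressure): FS = [c' + γz cos²β tanφ'] / [γz sinβ cosβ].
γz = 17.0·2.1 = 35.70 kN/m²
Numerator = 3.3 + 35.70·cos²29.1°·tan29.5° = 3.3 + 35.70·0.7635·0.5658 = 18.721 kPa
Denominator = 35.70·sin29.1°·cos29.1° = 35.70·0.4863·0.8738 = 15.171 kPa
FS = 18.721 / 15.171 = 1.234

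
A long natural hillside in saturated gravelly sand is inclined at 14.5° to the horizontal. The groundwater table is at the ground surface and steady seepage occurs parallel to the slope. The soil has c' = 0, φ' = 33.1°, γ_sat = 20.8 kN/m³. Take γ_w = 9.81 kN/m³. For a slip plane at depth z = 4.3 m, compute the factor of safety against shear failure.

With seepage parallel to the slope and the water table at the surface, the effective normal stress on the slip plane uses the buoyant unit weight γ' = γ_sat − γ_w while the driving shear stress uses γ_sat:
FS = [c' + γ' z cos²β tanφ'] / [γ_sat z sinβ cosβ]
(For c' = 0 this reduces to FS = (γ'/γ_sat)·tanφ'/tanβ.)
γ' = 20.8 − 9.81 = 10.99 kN/m³
Numerator = 0.0 + 10.99·4.3·cos²14.5°·tan33.1° = 0.0 + 10.99·4.3·0.9373·0.6519 = 28.875 kPa
Denominator = 20.8·4.3·sin14.5°·cos14.5° = 20.8·4.3·0.2504·0.9681 = 21.681 kPa
FS = 28.875 / 21.681 = 1.332

FS = 1.33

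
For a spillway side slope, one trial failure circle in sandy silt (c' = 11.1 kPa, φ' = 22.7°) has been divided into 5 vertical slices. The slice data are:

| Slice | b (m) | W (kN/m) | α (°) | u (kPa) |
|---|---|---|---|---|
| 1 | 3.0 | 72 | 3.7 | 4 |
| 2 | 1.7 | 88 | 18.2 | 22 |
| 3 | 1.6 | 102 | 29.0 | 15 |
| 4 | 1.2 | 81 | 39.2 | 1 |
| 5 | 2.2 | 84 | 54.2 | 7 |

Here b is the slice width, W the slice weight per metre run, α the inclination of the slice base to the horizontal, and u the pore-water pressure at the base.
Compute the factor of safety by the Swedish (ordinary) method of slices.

Ordinary method of slices: FS = Σ[c'·Δl_i + (W_i cosα_i − u_i·Δl_i)·tanφ'] / Σ W_i sinα_i, with Δl_i = b_i / cosα_i.
Slice 1: Δl = 3.0/cos3.7° = 3.006 m; N'_1 = 72·cos3.7° − 4·3.006 = 59.8; c'Δl = 33.37; W sinα = 4.6
Slice 2: Δl = 1.7/cos18.2° = 1.790 m; N'_2 = 88·cos18.2° − 22·1.790 = 44.2; c'Δl = 19.86; W sinα = 27.5
Slice 3: Δl = 1.6/cos29.0° = 1.829 m; N'_3 = 102·cos29.0° − 15·1.829 = 61.8; c'Δl = 20.31; W sinα = 49.5
Slice 4: Δl = 1.2/cos39.2° = 1.548 m; N'_4 = 81·cos39.2° − 1·1.548 = 61.2; c'Δl = 17.19; W sinα = 51.2
Slice 5: Δl = 2.2/cos54.2° = 3.761 m; N'_5 = 84·cos54.2° − 7·3.761 = 22.8; c'Δl = 41.75; W sinα = 68.1
Σc'Δl = 132.5 kN/m; ΣN' = 249.9 kN/m; ΣW sinα = 200.9 kN/m
Resisting = 132.5 + 249.9·tan22.7° = 132.5 + 104.5 = 237.0 kN/m
FS = 237.0 / 200.9 = 1.180

FS = 1.18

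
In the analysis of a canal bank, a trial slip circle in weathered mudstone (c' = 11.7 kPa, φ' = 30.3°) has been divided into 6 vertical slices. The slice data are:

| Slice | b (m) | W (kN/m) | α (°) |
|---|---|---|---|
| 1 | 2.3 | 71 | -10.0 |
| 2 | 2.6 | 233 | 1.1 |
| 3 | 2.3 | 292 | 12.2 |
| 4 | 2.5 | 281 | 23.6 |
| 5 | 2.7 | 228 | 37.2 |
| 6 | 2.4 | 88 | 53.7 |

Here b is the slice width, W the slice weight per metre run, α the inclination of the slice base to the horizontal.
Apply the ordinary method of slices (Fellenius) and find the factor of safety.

Ordinary method of slices: FS = Σ[c'·Δl_i + (W_i cosα_i)·tanφ'] / Σ W_i sinα_i, with Δl_i = b_i / cosα_i.
Slice 1: Δl = 2.3/cos(-10.0°) = 2.335 m; N'_1 = 71·cos(-10.0°) = 69.9; c'Δl = 27.33; W sinα = -12.3
Slice 2: Δl = 2.6/cos1.1° = 2.600 m; N'_2 = 233·cos1.1° = 233.0; c'Δl = 30.43; W sinα = 4.5
Slice 3: Δl = 2.3/cos12.2° = 2.353 m; N'_3 = 292·cos12.2° = 285.4; c'Δl = 27.53; W sinα = 61.7
Slice 4: Δl = 2.5/cos23.6° = 2.728 m; N'_4 = 281·cos23.6° = 257.5; c'Δl = 31.92; W sinα = 112.5
Slice 5: Δl = 2.7/cos37.2° = 3.390 m; N'_5 = 228·cos37.2° = 181.6; c'Δl = 39.66; W sinα = 137.8
Slice 6: Δl = 2.4/cos53.7° = 4.054 m; N'_6 = 88·cos53.7° = 52.1; c'Δl = 47.43; W sinα = 70.9
Σc'Δl = 204.3 kN/m; ΣN' = 1079.5 kN/m; ΣW sinα = 375.1 kN/m
Resisting = 204.3 + 1079.5·tan30.3° = 204.3 + 630.8 = 835.1 kN/m
FS = 835.1 / 375.1 = 2.226

FS = 2.23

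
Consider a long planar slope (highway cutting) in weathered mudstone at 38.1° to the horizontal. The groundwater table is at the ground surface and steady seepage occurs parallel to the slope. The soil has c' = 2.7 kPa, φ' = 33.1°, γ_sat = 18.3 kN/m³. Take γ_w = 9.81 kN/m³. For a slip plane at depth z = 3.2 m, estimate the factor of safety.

With seepage parallel to the slope and the water table at the surface, the effective normal stress on the slip plane uses the buoyant unit weight γ' = γ_sat − γ_w while the driving shear stress uses γ_sat:
FS = [c' + γ' z cos²β tanφ'] / [γ_sat z sinβ cosβ]
γ' = 18.3 − 9.81 = 8.49 kN/m³
Numerator = 2.7 + 8.49·3.2·cos²38.1°·tan33.1° = 2.7 + 8.49·3.2·0.6193·0.6519 = 13.668 kPa
Denominator = 18.3·3.2·sin38.1°·cos38.1° = 18.3·3.2·0.6170·0.7869 = 28.435 kPa
FS = 13.668 / 28.435 = 0.481

FS = 0.48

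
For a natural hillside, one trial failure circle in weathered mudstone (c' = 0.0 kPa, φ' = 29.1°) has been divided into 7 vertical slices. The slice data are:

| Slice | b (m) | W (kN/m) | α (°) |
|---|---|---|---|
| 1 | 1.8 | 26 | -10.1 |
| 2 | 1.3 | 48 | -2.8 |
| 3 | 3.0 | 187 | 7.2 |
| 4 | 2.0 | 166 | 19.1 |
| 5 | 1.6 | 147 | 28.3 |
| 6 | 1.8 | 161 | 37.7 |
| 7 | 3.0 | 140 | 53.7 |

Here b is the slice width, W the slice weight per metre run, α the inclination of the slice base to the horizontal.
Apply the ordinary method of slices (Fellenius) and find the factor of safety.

Ordinary method of slices: FS = Σ[c'·Δl_i + (W_i cosα_i)·tanφ'] / Σ W_i sinα_i, with Δl_i = b_i / cosα_i.
Slice 1: Δl = 1.8/cos(-10.1°) = 1.828 m; N'_1 = 26·cos(-10.1°) = 25.6; c'Δl = 0.00; W sinα = -4.6
Slice 2: Δl = 1.3/cos(-2.8°) = 1.302 m; N'_2 = 48·cos(-2.8°) = 47.9; c'Δl = 0.00; W sinα = -2.3
Slice 3: Δl = 3.0/cos7.2° = 3.024 m; N'_3 = 187·cos7.2° = 185.5; c'Δl = 0.00; W sinα = 23.4
Slice 4: Δl = 2.0/cos19.1° = 2.117 m; N'_4 = 166·cos19.1° = 156.9; c'Δl = 0.00; W sinα = 54.3
Slice 5: Δl = 1.6/cos28.3° = 1.817 m; N'_5 = 147·cos28.3° = 129.4; c'Δl = 0.00; W sinα = 69.7
Slice 6: Δl = 1.8/cos37.7° = 2.275 m; N'_6 = 161·cos37.7° = 127.4; c'Δl = 0.00; W sinα = 98.5
Slice 7: Δl = 3.0/cos53.7° = 5.067 m; N'_7 = 140·cos53.7° = 82.9; c'Δl = 0.00; W sinα = 112.8
Σc'Δl = 0.0 kN/m; ΣN' = 755.6 kN/m; ΣW sinα = 351.8 kN/m
Resisting = 0.0 + 755.6·tan29.1° = 0.0 + 420.6 = 420.6 kN/m
FS = 420.6 / 351.8 = 1.195

FS = 1.20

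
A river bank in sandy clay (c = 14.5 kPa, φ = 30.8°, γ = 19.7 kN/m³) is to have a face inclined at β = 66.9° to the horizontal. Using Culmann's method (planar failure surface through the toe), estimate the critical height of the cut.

Culmann's analysis gives the critical failure plane at α_cr = (β + φ)/2 = (66.9 + 30.8)/2 = 48.9°, and the critical height
H_c = (4c/γ) · sinβ cosφ / [1 − cos(β − φ)]
    = (4·14.5/19.7) · sin66.9°·cos30.8° / [1 − cos(36.1°)]
    = 2.944 · 0.9198·0.8590 / [1 − 0.8080]
    = 2.944 · 0.7901 / 0.1920
    = 12.11 m

H_c = 12.11 m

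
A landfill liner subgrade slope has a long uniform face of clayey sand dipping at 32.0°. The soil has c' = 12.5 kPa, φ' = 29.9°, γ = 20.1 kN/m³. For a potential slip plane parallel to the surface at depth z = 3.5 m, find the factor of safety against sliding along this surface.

FS = 1.32

For an infinite slope with a slip plane parallel to the surface (no pore pressure): FS = [c' + γz cos²β tanφ'] / [γz sinβ cosβ].
γz = 20.1·3.5 = 70.35 kN/m²
Numerator = 12.5 + 70.35·cos²32.0°·tan29.9° = 12.5 + 70.35·0.7192·0.5750 = 41.593 kPa
Denominator = 70.35·sin32.0°·cos32.0° = 70.35·0.5299·0.8480 = 31.615 kPa
FS = 41.593 / 31.615 = 1.316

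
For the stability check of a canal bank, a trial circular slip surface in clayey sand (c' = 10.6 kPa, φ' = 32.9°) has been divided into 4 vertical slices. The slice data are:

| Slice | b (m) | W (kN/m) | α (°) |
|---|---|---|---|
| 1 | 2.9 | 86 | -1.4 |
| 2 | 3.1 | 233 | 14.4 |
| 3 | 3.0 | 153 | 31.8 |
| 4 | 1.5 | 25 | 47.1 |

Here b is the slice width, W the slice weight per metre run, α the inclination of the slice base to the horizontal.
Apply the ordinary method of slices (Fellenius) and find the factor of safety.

Ordinary method of slices: FS = Σ[c'·Δl_i + (W_i cosα_i)·tanφ'] / Σ W_i sinα_i, with Δl_i = b_i / cosα_i.
Slice 1: Δl = 2.9/cos(-1.4°) = 2.901 m; N'_1 = 86·cos(-1.4°) = 86.0; c'Δl = 30.75; W sinα = -2.1
Slice 2: Δl = 3.1/cos14.4° = 3.201 m; N'_2 = 233·cos14.4° = 225.7; c'Δl = 33.93; W sinα = 57.9
Slice 3: Δl = 3.0/cos31.8° = 3.530 m; N'_3 = 153·cos31.8° = 130.0; c'Δl = 37.42; W sinα = 80.6
Slice 4: Δl = 1.5/cos47.1° = 2.204 m; N'_4 = 25·cos47.1° = 17.0; c'Δl = 23.36; W sinα = 18.3
Σc'Δl = 125.4 kN/m; ΣN' = 458.7 kN/m; ΣW sinα = 154.8 kN/m
Resisting = 125.4 + 458.7·tan32.9° = 125.4 + 296.8 = 422.2 kN/m
FS = 422.2 / 154.8 = 2.728

FS = 2.73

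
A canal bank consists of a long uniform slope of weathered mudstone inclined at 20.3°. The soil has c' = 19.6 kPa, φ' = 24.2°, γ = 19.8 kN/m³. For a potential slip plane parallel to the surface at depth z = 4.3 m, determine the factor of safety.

For an infinite slope with a slip plane parallel to the surface (no pore pressure): FS = [c' + γz cos²β tanφ'] / [γz sinβ cosβ].
γz = 19.8·4.3 = 85.14 kN/m²
Numerator = 19.6 + 85.14·cos²20.3°·tan24.2° = 19.6 + 85.14·0.8796·0.4494 = 53.258 kPa
Denominator = 85.14·sin20.3°·cos20.3° = 85.14·0.3469·0.9379 = 27.703 kPa
FS = 53.258 / 27.703 = 1.922

FS = 1.92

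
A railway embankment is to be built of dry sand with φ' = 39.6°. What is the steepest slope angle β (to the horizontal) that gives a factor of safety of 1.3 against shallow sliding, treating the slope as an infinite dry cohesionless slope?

For an infinite dry cohesionless slope FS = tanφ'/tanβ, so tanβ = tanφ' / FS.
tanβ = tan39.6° / 1.3 = 0.8273 / 1.3 = 0.6364
β = arctan(0.6364) = 32.47°

β = 32.5°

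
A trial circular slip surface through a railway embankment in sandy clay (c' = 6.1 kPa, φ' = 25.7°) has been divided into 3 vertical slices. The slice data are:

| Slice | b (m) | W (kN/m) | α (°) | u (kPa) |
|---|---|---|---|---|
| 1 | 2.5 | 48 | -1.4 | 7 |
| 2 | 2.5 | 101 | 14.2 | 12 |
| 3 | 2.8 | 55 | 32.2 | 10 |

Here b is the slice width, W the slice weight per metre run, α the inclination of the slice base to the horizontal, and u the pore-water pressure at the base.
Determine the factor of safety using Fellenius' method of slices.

FS = 1.98

Ordinary method of slices: FS = Σ[c'·Δl_i + (W_i cosα_i − u_i·Δl_i)·tanφ'] / Σ W_i sinα_i, with Δl_i = b_i / cosα_i.
Slice 1: Δl = 2.5/cos(-1.4°) = 2.501 m; N'_1 = 48·cos(-1.4°) − 7·2.501 = 30.5; c'Δl = 15.25; W sinα = -1.2
Slice 2: Δl = 2.5/cos14.2° = 2.579 m; N'_2 = 101·cos14.2° − 12·2.579 = 67.0; c'Δl = 15.73; W sinα = 24.8
Slice 3: Δl = 2.8/cos32.2° = 3.309 m; N'_3 = 55·cos32.2° − 10·3.309 = 13.5; c'Δl = 20.18; W sinα = 29.3
Σc'Δl = 51.2 kN/m; ΣN' = 110.9 kN/m; ΣW sinα = 52.9 kN/m
Resisting = 51.2 + 110.9·tan25.7° = 51.2 + 53.4 = 104.5 kN/m
FS = 104.5 / 52.9 = 1.976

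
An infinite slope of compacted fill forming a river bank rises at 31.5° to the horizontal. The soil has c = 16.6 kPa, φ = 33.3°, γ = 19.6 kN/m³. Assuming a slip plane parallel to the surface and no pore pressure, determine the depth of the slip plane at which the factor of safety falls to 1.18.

Setting FS = 1.18 in FS = [c + γz cos²β tanφ] / [γz sinβ cosβ] and solving for z:
z = c / [γ cosβ (FS·sinβ − cosβ·tanφ)]
  = 16.6 / [19.6·cos31.5°·(1.18·sin31.5° − cos31.5°·tan33.3°)]
  = 16.6 / [19.6·0.8526·(1.18·0.5225 − 0.8526·0.6569)]
  = 16.6 / 0.9437 = 17.591 m

z = 17.59 m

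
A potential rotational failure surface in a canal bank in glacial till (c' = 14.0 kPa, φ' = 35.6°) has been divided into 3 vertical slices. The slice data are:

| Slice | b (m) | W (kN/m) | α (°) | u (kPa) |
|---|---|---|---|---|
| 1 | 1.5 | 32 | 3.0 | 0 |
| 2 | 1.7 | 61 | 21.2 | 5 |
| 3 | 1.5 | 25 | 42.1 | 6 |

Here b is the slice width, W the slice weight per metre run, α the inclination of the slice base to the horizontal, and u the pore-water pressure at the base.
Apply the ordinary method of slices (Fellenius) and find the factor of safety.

FS = 3.37

Ordinary method of slices: FS = Σ[c'·Δl_i + (W_i cosα_i − u_i·Δl_i)·tanφ'] / Σ W_i sinα_i, with Δl_i = b_i / cosα_i.
Slice 1: Δl = 1.5/cos3.0° = 1.502 m; N'_1 = 32·cos3.0° − 0·1.502 = 32.0; c'Δl = 21.03; W sinα = 1.7
Slice 2: Δl = 1.7/cos21.2° = 1.823 m; N'_2 = 61·cos21.2° − 5·1.823 = 47.8; c'Δl = 25.53; W sinα = 22.1
Slice 3: Δl = 1.5/cos42.1° = 2.022 m; N'_3 = 25·cos42.1° − 6·2.022 = 6.4; c'Δl = 28.30; W sinα = 16.8
Σc'Δl = 74.9 kN/m; ΣN' = 86.1 kN/m; ΣW sinα = 40.5 kN/m
Resisting = 74.9 + 86.1·tan35.6° = 74.9 + 61.7 = 136.5 kN/m
FS = 136.5 / 40.5 = 3.371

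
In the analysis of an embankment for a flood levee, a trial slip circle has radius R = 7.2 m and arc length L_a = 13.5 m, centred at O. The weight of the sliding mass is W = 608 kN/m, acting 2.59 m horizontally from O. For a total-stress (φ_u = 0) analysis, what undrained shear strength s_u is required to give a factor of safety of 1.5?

FS = s_u·L_a·R / (W·d), so s_u = FS·W·d / (L_a·R).
s_u = 1.5·608·2.59 / (13.50·7.2) = 2362.1 / 97.20 = 24.30 kPa

s_u = 24.3 kPa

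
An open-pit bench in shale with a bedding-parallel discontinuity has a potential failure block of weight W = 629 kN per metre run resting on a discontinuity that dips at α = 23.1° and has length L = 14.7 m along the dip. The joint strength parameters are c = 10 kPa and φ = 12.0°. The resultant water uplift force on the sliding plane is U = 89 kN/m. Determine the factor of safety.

Resolving the block weight along and normal to the plane and applying the Mohr–Coulomb strength on the joint:
N' = W cosα − U = 629·cos23.1° − 89 = 489.6 kN/m
Driving force T = W sinα = 629·sin23.1° = 246.8 kN/m
Resisting force R = c·L + N'·tanφ = 10·14.7 + 489.6·tan12.0° = 147.0 + 104.1 = 251.1 kN/m
FS = R / T = 251.1 / 246.8 = 1.017

FS = 1.02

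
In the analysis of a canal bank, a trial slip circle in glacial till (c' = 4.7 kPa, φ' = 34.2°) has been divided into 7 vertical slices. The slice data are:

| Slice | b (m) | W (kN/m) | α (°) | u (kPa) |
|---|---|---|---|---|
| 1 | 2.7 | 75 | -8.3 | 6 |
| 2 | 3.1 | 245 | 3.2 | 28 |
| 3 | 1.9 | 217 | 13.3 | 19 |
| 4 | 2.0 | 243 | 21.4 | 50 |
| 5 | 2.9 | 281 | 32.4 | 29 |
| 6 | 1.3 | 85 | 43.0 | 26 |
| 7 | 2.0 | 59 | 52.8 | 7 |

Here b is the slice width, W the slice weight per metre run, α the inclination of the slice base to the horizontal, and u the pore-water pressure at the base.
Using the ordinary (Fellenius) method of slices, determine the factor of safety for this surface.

Ordinary method of slices: FS = Σ[c'·Δl_i + (W_i cosα_i − u_i·Δl_i)·tanφ'] / Σ W_i sinα_i, with Δl_i = b_i / cosα_i.
Slice 1: Δl = 2.7/cos(-8.3°) = 2.729 m; N'_1 = 75·cos(-8.3°) − 6·2.729 = 57.8; c'Δl = 12.82; W sinα = -10.8
Slice 2: Δl = 3.1/cos3.2° = 3.105 m; N'_2 = 245·cos3.2° − 28·3.105 = 157.7; c'Δl = 14.59; W sinα = 13.7
Slice 3: Δl = 1.9/cos13.3° = 1.952 m; N'_3 = 217·cos13.3° − 19·1.952 = 174.1; c'Δl = 9.18; W sinα = 49.9
Slice 4: Δl = 2.0/cos21.4° = 2.148 m; N'_4 = 243·cos21.4° − 50·2.148 = 118.8; c'Δl = 10.10; W sinα = 88.7
Slice 5: Δl = 2.9/cos32.4° = 3.435 m; N'_5 = 281·cos32.4° − 29·3.435 = 137.7; c'Δl = 16.14; W sinα = 150.6
Slice 6: Δl = 1.3/cos43.0° = 1.778 m; N'_6 = 85·cos43.0° − 26·1.778 = 15.9; c'Δl = 8.35; W sinα = 58.0
Slice 7: Δl = 2.0/cos52.8° = 3.308 m; N'_7 = 59·cos52.8° − 7·3.308 = 12.5; c'Δl = 15.55; W sinα = 47.0
Σc'Δl = 86.7 kN/m; ΣN' = 674.6 kN/m; ΣW sinα = 397.0 kN/m
Resisting = 86.7 + 674.6·tan34.2° = 86.7 + 458.4 = 545.2 kN/m
FS = 545.2 / 397.0 = 1.373

FS = 1.37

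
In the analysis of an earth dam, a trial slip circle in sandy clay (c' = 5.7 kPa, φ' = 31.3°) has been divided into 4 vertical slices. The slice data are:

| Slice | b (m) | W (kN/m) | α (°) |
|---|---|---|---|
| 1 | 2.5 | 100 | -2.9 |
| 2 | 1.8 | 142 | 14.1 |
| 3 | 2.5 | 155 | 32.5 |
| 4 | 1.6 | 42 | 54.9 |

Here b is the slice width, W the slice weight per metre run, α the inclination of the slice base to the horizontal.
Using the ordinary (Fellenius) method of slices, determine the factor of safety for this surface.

Ordinary method of slices: FS = Σ[c'·Δl_i + (W_i cosα_i)·tanφ'] / Σ W_i sinα_i, with Δl_i = b_i / cosα_i.
Slice 1: Δl = 2.5/cos(-2.9°) = 2.503 m; N'_1 = 100·cos(-2.9°) = 99.9; c'Δl = 14.27; W sinα = -5.1
Slice 2: Δl = 1.8/cos14.1° = 1.856 m; N'_2 = 142·cos14.1° = 137.7; c'Δl = 10.58; W sinα = 34.6
Slice 3: Δl = 2.5/cos32.5° = 2.964 m; N'_3 = 155·cos32.5° = 130.7; c'Δl = 16.90; W sinα = 83.3
Slice 4: Δl = 1.6/cos54.9° = 2.783 m; N'_4 = 42·cos54.9° = 24.2; c'Δl = 15.86; W sinα = 34.4
Σc'Δl = 57.6 kN/m; ΣN' = 392.5 kN/m; ΣW sinα = 147.2 kN/m
Resisting = 57.6 + 392.5·tan31.3° = 57.6 + 238.6 = 296.2 kN/m
FS = 296.2 / 147.2 = 2.013

FS = 2.01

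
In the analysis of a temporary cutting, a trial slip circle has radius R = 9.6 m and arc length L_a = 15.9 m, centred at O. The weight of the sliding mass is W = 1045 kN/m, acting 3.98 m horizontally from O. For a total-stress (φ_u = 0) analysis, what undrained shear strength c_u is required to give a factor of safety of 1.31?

c_u = 35.7 kPa

FS = c_u·L_a·R / (W·d), so c_u = FS·W·d / (L_a·R).
c_u = 1.31·1045·3.98 / (15.90·9.6) = 5448.4 / 152.64 = 35.69 kPa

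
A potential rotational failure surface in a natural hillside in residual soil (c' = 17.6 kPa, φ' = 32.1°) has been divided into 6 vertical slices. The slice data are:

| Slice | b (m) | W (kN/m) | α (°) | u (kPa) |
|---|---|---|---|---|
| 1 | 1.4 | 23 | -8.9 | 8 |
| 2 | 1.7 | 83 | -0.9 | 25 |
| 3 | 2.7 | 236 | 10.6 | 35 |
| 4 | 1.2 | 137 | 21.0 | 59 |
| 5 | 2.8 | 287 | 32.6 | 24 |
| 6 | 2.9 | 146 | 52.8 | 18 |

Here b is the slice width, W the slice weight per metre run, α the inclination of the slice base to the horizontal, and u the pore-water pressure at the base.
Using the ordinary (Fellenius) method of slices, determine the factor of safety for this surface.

Ordinary method of slices: FS = Σ[c'·Δl_i + (W_i cosα_i − u_i·Δl_i)·tanφ'] / Σ W_i sinα_i, with Δl_i = b_i / cosα_i.
Slice 1: Δl = 1.4/cos(-8.9°) = 1.417 m; N'_1 = 23·cos(-8.9°) − 8·1.417 = 11.4; c'Δl = 24.94; W sinα = -3.6
Slice 2: Δl = 1.7/cos(-0.9°) = 1.700 m; N'_2 = 83·cos(-0.9°) − 25·1.700 = 40.5; c'Δl = 29.92; W sinα = -1.3
Slice 3: Δl = 2.7/cos10.6° = 2.747 m; N'_3 = 236·cos10.6° − 35·2.747 = 135.8; c'Δl = 48.34; W sinα = 43.4
Slice 4: Δl = 1.2/cos21.0° = 1.285 m; N'_4 = 137·cos21.0° − 59·1.285 = 52.1; c'Δl = 22.62; W sinα = 49.1
Slice 5: Δl = 2.8/cos32.6° = 3.324 m; N'_5 = 287·cos32.6° − 24·3.324 = 162.0; c'Δl = 58.50; W sinα = 154.6
Slice 6: Δl = 2.9/cos52.8° = 4.797 m; N'_6 = 146·cos52.8° − 18·4.797 = 1.9; c'Δl = 84.42; W sinα = 116.3
Σc'Δl = 268.7 kN/m; ΣN' = 403.7 kN/m; ΣW sinα = 358.6 kN/m
Resisting = 268.7 + 403.7·tan32.1° = 268.7 + 253.3 = 522.0 kN/m
FS = 522.0 / 358.6 = 1.456

FS = 1.46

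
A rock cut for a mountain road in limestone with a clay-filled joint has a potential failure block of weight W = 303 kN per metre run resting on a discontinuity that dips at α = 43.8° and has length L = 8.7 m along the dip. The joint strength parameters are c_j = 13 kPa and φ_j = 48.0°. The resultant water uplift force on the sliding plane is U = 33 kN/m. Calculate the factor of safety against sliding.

Resolving the block weight along and normal to the plane and applying the Mohr–Coulomb strength on the joint:
N' = W cosα − U = 303·cos43.8° − 33 = 185.7 kN/m
Driving force T = W sinα = 303·sin43.8° = 209.7 kN/m
Resisting force R = c_j·L + N'·tanφ_j = 13·8.7 + 185.7·tan48.0° = 113.1 + 206.2 = 319.3 kN/m
FS = R / T = 319.3 / 209.7 = 1.523

FS = 1.52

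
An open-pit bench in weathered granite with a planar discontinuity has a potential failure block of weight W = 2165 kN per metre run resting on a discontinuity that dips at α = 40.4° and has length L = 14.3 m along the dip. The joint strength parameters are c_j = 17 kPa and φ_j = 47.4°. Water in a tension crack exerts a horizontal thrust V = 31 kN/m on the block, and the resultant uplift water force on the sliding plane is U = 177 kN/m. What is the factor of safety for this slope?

Resolving the block weight along and normal to the plane and applying the Mohr–Coulomb strength on the joint:
N' = W cosα − U − V sinα = 2165·cos40.4° − 177 − 31·sin40.4° = 1451.6 kN/m
Driving force T = W sinα + V cosα = 2165·sin40.4° + 31·cos40.4° = 1426.8 kN/m
Resisting force R = c_j·L + N'·tanφ_j = 17·14.3 + 1451.6·tan47.4° = 243.1 + 1578.6 = 1821.7 kN/m
FS = R / T = 1821.7 / 1426.8 = 1.277

FS = 1.28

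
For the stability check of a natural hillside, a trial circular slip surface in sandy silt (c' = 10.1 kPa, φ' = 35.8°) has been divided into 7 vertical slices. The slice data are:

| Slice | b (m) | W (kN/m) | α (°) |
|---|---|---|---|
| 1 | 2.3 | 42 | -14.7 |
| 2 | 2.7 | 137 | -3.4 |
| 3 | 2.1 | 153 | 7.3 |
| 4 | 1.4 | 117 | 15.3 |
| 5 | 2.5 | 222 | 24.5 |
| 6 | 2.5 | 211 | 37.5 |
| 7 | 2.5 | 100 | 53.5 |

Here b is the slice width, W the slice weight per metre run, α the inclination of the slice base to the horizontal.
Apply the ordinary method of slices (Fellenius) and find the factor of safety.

Ordinary method of slices: FS = Σ[c'·Δl_i + (W_i cosα_i)·tanφ'] / Σ W_i sinα_i, with Δl_i = b_i / cosα_i.
Slice 1: Δl = 2.3/cos(-14.7°) = 2.378 m; N'_1 = 42·cos(-14.7°) = 40.6; c'Δl = 24.02; W sinα = -10.7
Slice 2: Δl = 2.7/cos(-3.4°) = 2.705 m; N'_2 = 137·cos(-3.4°) = 136.8; c'Δl = 27.32; W sinα = -8.1
Slice 3: Δl = 2.1/cos7.3° = 2.117 m; N'_3 = 153·cos7.3° = 151.8; c'Δl = 21.38; W sinα = 19.4
Slice 4: Δl = 1.4/cos15.3° = 1.451 m; N'_4 = 117·cos15.3° = 112.9; c'Δl = 14.66; W sinα = 30.9
Slice 5: Δl = 2.5/cos24.5° = 2.747 m; N'_5 = 222·cos24.5° = 202.0; c'Δl = 27.75; W sinα = 92.1
Slice 6: Δl = 2.5/cos37.5° = 3.151 m; N'_6 = 211·cos37.5° = 167.4; c'Δl = 31.83; W sinα = 128.4
Slice 7: Δl = 2.5/cos53.5° = 4.203 m; N'_7 = 100·cos53.5° = 59.5; c'Δl = 42.45; W sinα = 80.4
Σc'Δl = 189.4 kN/m; ΣN' = 870.9 kN/m; ΣW sinα = 332.4 kN/m
Resisting = 189.4 + 870.9·tan35.8° = 189.4 + 628.1 = 817.5 kN/m
FS = 817.5 / 332.4 = 2.459

FS = 2.46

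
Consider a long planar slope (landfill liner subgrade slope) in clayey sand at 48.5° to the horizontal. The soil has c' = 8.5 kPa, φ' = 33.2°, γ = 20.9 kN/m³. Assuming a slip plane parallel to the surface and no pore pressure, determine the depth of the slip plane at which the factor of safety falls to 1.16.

z = 1.41 m

Setting FS = 1.16 in FS = [c' + γz cos²β tanφ'] / [γz sinβ cosβ] and solving for z:
z = c' / [γ cosβ (FS·sinβ − cosβ·tanφ')]
  = 8.5 / [20.9·cos48.5°·(1.16·sin48.5° − cos48.5°·tan33.2°)]
  = 8.5 / [20.9·0.6626·(1.16·0.7490 − 0.6626·0.6544)]
  = 8.5 / 6.0267 = 1.410 m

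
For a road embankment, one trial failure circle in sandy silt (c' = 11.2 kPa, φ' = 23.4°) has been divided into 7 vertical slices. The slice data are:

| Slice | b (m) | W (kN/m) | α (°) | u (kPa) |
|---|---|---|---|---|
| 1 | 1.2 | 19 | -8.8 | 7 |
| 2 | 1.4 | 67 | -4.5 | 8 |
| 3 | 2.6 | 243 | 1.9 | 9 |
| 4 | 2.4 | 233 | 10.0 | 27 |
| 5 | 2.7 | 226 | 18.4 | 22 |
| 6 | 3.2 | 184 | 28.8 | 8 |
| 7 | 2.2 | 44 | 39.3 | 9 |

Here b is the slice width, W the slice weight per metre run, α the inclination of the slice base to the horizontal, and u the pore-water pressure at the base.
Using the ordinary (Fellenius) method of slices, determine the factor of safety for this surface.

FS = 2.24

Ordinary method of slices: FS = Σ[c'·Δl_i + (W_i cosα_i − u_i·Δl_i)·tanφ'] / Σ W_i sinα_i, with Δl_i = b_i / cosα_i.
Slice 1: Δl = 1.2/cos(-8.8°) = 1.214 m; N'_1 = 19·cos(-8.8°) − 7·1.214 = 10.3; c'Δl = 13.60; W sinα = -2.9
Slice 2: Δl = 1.4/cos(-4.5°) = 1.404 m; N'_2 = 67·cos(-4.5°) − 8·1.404 = 55.6; c'Δl = 15.73; W sinα = -5.3
Slice 3: Δl = 2.6/cos1.9° = 2.601 m; N'_3 = 243·cos1.9° − 9·2.601 = 219.5; c'Δl = 29.14; W sinα = 8.1
Slice 4: Δl = 2.4/cos10.0° = 2.437 m; N'_4 = 233·cos10.0° − 27·2.437 = 163.7; c'Δl = 27.29; W sinα = 40.5
Slice 5: Δl = 2.7/cos18.4° = 2.845 m; N'_5 = 226·cos18.4° − 22·2.845 = 151.8; c'Δl = 31.87; W sinα = 71.3
Slice 6: Δl = 3.2/cos28.8° = 3.652 m; N'_6 = 184·cos28.8° − 8·3.652 = 132.0; c'Δl = 40.90; W sinα = 88.6
Slice 7: Δl = 2.2/cos39.3° = 2.843 m; N'_7 = 44·cos39.3° − 9·2.843 = 8.5; c'Δl = 31.84; W sinα = 27.9
Σc'Δl = 190.4 kN/m; ΣN' = 741.3 kN/m; ΣW sinα = 228.2 kN/m
Resisting = 190.4 + 741.3·tan23.4° = 190.4 + 320.8 = 511.2 kN/m
FS = 511.2 / 228.2 = 2.240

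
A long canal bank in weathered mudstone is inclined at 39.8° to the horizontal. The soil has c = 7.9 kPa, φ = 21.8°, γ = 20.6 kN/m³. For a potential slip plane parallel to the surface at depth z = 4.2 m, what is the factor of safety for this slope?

FS = 0.67

For an infinite slope with a slip plane parallel to the surface (no pore pressure): FS = [c + γz cos²β tanφ] / [γz sinβ cosβ].
γz = 20.6·4.2 = 86.52 kN/m²
Numerator = 7.9 + 86.52·cos²39.8°·tan21.8° = 7.9 + 86.52·0.5903·0.4000 = 28.326 kPa
Denominator = 86.52·sin39.8°·cos39.8° = 86.52·0.6401·0.7683 = 42.549 kPa
FS = 28.326 / 42.549 = 0.666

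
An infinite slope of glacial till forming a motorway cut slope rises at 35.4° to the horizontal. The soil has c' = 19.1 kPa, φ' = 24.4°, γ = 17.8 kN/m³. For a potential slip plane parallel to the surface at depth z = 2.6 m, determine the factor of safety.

FS = 1.51

For an infinite slope with a slip plane parallel to the surface (no pore pressure): FS = [c' + γz cos²β tanφ'] / [γz sinβ cosβ].
γz = 17.8·2.6 = 46.28 kN/m²
Numerator = 19.1 + 46.28·cos²35.4°·tan24.4° = 19.1 + 46.28·0.6644·0.4536 = 33.049 kPa
Denominator = 46.28·sin35.4°·cos35.4° = 46.28·0.5793·0.8151 = 21.853 kPa
FS = 33.049 / 21.853 = 1.512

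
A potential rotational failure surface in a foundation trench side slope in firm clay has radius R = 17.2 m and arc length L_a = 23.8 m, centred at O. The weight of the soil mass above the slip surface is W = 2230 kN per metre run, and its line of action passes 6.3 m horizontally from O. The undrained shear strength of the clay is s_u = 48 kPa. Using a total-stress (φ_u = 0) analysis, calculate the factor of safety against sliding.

Taking moments about the centre O, the resisting moment is provided by the undrained shear strength acting along the arc:
M_R = s_u·L_a·R = 48·23.80·17.2 = 19649.3 kN·m/m
M_D = W·d = 2230·6.3 = 14049.0 kN·m/m
FS = M_R / M_D = 19649.3 / 14049.0 = 1.399

FS = 1.40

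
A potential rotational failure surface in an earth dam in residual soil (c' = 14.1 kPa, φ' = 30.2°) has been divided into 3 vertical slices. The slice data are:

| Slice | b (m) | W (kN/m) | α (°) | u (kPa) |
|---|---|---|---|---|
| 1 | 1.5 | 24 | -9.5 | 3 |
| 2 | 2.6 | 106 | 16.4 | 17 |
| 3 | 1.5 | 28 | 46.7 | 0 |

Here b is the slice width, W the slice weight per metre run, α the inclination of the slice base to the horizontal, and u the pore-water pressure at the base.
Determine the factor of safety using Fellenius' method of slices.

FS = 3.13

Ordinary method of slices: FS = Σ[c'·Δl_i + (W_i cosα_i − u_i·Δl_i)·tanφ'] / Σ W_i sinα_i, with Δl_i = b_i / cosα_i.
Slice 1: Δl = 1.5/cos(-9.5°) = 1.521 m; N'_1 = 24·cos(-9.5°) − 3·1.521 = 19.1; c'Δl = 21.44; W sinα = -4.0
Slice 2: Δl = 2.6/cos16.4° = 2.710 m; N'_2 = 106·cos16.4° − 17·2.710 = 55.6; c'Δl = 38.21; W sinα = 29.9
Slice 3: Δl = 1.5/cos46.7° = 2.187 m; N'_3 = 28·cos46.7° − 0·2.187 = 19.2; c'Δl = 30.84; W sinα = 20.4
Σc'Δl = 90.5 kN/m; ΣN' = 93.9 kN/m; ΣW sinα = 46.3 kN/m
Resisting = 90.5 + 93.9·tan30.2° = 90.5 + 54.7 = 145.2 kN/m
FS = 145.2 / 46.3 = 3.132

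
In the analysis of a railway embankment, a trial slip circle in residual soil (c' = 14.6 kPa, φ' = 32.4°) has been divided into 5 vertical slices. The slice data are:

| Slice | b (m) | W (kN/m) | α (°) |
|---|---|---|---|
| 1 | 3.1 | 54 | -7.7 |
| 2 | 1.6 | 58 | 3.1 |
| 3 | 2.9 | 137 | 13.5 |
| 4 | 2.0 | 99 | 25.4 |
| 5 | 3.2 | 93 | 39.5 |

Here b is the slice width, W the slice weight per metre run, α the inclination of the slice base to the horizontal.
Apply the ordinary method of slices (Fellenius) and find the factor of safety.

FS = 3.58

Ordinary method of slices: FS = Σ[c'·Δl_i + (W_i cosα_i)·tanφ'] / Σ W_i sinα_i, with Δl_i = b_i / cosα_i.
Slice 1: Δl = 3.1/cos(-7.7°) = 3.128 m; N'_1 = 54·cos(-7.7°) = 53.5; c'Δl = 45.67; W sinα = -7.2
Slice 2: Δl = 1.6/cos3.1° = 1.602 m; N'_2 = 58·cos3.1° = 57.9; c'Δl = 23.39; W sinα = 3.1
Slice 3: Δl = 2.9/cos13.5° = 2.982 m; N'_3 = 137·cos13.5° = 133.2; c'Δl = 43.54; W sinα = 32.0
Slice 4: Δl = 2.0/cos25.4° = 2.214 m; N'_4 = 99·cos25.4° = 89.4; c'Δl = 32.32; W sinα = 42.5
Slice 5: Δl = 3.2/cos39.5° = 4.147 m; N'_5 = 93·cos39.5° = 71.8; c'Δl = 60.55; W sinα = 59.2
Σc'Δl = 205.5 kN/m; ΣN' = 405.8 kN/m; ΣW sinα = 129.5 kN/m
Resisting = 205.5 + 405.8·tan32.4° = 205.5 + 257.6 = 463.0 kN/m
FS = 463.0 / 129.5 = 3.575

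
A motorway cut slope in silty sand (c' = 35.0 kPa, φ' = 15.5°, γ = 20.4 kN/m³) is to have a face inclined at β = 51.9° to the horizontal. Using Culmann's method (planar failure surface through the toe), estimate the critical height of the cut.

H_c = 26.67 m

Culmann's analysis gives the critical failure plane at α_cr = (β + φ')/2 = (51.9 + 15.5)/2 = 33.7°, and the critical height
H_c = (4c'/γ) · sinβ cosφ' / [1 − cos(β − φ')]
    = (4·35.0/20.4) · sin51.9°·cos15.5° / [1 − cos(36.4°)]
    = 6.863 · 0.7869·0.9636 / [1 − 0.8049]
    = 6.863 · 0.7583 / 0.1951
    = 26.67 m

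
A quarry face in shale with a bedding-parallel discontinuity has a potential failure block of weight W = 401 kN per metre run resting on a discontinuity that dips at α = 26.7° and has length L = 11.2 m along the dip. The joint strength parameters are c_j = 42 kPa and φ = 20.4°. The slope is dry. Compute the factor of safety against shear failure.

Resolving the block weight along and normal to the plane and applying the Mohr–Coulomb strength on the joint:
N' = W cosα = 401·cos26.7° = 358.2 kN/m
Driving force T = W sinα = 401·sin26.7° = 180.2 kN/m
Resisting force R = c_j·L + N'·tanφ = 42·11.2 + 358.2·tan20.4° = 470.4 + 133.2 = 603.6 kN/m
FS = R / T = 603.6 / 180.2 = 3.350

FS = 3.35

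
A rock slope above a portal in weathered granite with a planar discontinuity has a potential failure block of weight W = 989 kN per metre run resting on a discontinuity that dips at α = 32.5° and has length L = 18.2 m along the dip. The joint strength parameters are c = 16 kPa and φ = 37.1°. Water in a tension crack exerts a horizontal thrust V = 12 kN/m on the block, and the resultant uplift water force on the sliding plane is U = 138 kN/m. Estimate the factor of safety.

Resolving the block weight along and normal to the plane and applying the Mohr–Coulomb strength on the joint:
N' = W cosα − U − V sinα = 989·cos32.5° − 138 − 12·sin32.5° = 689.7 kN/m
Driving force T = W sinα + V cosα = 989·sin32.5° + 12·cos32.5° = 541.5 kN/m
Resisting force R = c·L + N'·tanφ = 16·18.2 + 689.7·tan37.1° = 291.2 + 521.6 = 812.8 kN/m
FS = R / T = 812.8 / 541.5 = 1.501

FS = 1.50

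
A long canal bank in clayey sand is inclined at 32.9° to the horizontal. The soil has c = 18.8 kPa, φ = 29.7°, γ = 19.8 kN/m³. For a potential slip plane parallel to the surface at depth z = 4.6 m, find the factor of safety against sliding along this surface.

FS = 1.33

For an infinite slope with a slip plane parallel to the surface (no pore pressure): FS = [c + γz cos²β tanφ] / [γz sinβ cosβ].
γz = 19.8·4.6 = 91.08 kN/m²
Numerator = 18.8 + 91.08·cos²32.9°·tan29.7° = 18.8 + 91.08·0.7050·0.5704 = 55.424 kPa
Denominator = 91.08·sin32.9°·cos32.9° = 91.08·0.5432·0.8396 = 41.538 kPa
FS = 55.424 / 41.538 = 1.334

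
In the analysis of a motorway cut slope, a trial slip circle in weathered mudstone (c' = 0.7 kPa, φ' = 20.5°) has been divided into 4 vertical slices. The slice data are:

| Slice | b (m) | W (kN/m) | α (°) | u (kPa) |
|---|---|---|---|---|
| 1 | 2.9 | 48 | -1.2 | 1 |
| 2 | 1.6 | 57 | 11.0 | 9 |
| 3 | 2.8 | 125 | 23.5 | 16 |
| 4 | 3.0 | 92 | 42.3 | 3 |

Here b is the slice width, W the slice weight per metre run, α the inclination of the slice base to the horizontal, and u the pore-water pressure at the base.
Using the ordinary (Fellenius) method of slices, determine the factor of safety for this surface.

Ordinary method of slices: FS = Σ[c'·Δl_i + (W_i cosα_i − u_i·Δl_i)·tanφ'] / Σ W_i sinα_i, with Δl_i = b_i / cosα_i.
Slice 1: Δl = 2.9/cos(-1.2°) = 2.901 m; N'_1 = 48·cos(-1.2°) − 1·2.901 = 45.1; c'Δl = 2.03; W sinα = -1.0
Slice 2: Δl = 1.6/cos11.0° = 1.630 m; N'_2 = 57·cos11.0° − 9·1.630 = 41.3; c'Δl = 1.14; W sinα = 10.9
Slice 3: Δl = 2.8/cos23.5° = 3.053 m; N'_3 = 125·cos23.5° − 16·3.053 = 65.8; c'Δl = 2.14; W sinα = 49.8
Slice 4: Δl = 3.0/cos42.3° = 4.056 m; N'_4 = 92·cos42.3° − 3·4.056 = 55.9; c'Δl = 2.84; W sinα = 61.9
Σc'Δl = 8.1 kN/m; ΣN' = 208.0 kN/m; ΣW sinα = 121.6 kN/m
Resisting = 8.1 + 208.0·tan20.5° = 8.1 + 77.8 = 85.9 kN/m
FS = 85.9 / 121.6 = 0.706

FS = 0.71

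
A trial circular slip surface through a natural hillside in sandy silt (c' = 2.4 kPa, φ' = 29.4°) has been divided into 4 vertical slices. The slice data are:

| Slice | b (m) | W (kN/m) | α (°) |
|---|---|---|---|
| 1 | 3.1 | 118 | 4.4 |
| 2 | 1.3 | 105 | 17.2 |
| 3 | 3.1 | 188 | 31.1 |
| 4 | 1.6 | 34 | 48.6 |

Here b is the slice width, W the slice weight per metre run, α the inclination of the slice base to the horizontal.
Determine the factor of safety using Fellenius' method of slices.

FS = 1.55

Ordinary method of slices: FS = Σ[c'·Δl_i + (W_i cosα_i)·tanφ'] / Σ W_i sinα_i, with Δl_i = b_i / cosα_i.
Slice 1: Δl = 3.1/cos4.4° = 3.109 m; N'_1 = 118·cos4.4° = 117.7; c'Δl = 7.46; W sinα = 9.1
Slice 2: Δl = 1.3/cos17.2° = 1.361 m; N'_2 = 105·cos17.2° = 100.3; c'Δl = 3.27; W sinα = 31.0
Slice 3: Δl = 3.1/cos31.1° = 3.620 m; N'_3 = 188·cos31.1° = 161.0; c'Δl = 8.69; W sinα = 97.1
Slice 4: Δl = 1.6/cos48.6° = 2.419 m; N'_4 = 34·cos48.6° = 22.5; c'Δl = 5.81; W sinα = 25.5
Σc'Δl = 25.2 kN/m; ΣN' = 401.4 kN/m; ΣW sinα = 162.7 kN/m
Resisting = 25.2 + 401.4·tan29.4° = 25.2 + 226.2 = 251.4 kN/m
FS = 251.4 / 162.7 = 1.545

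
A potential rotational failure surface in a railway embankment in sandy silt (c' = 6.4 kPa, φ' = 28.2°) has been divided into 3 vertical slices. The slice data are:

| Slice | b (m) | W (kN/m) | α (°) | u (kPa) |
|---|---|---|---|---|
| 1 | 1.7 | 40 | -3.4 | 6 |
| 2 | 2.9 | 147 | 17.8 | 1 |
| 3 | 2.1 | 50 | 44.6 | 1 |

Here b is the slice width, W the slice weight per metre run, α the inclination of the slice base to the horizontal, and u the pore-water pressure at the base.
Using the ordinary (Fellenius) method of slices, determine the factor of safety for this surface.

FS = 2.01

Ordinary method of slices: FS = Σ[c'·Δl_i + (W_i cosα_i − u_i·Δl_i)·tanφ'] / Σ W_i sinα_i, with Δl_i = b_i / cosα_i.
Slice 1: Δl = 1.7/cos(-3.4°) = 1.703 m; N'_1 = 40·cos(-3.4°) − 6·1.703 = 29.7; c'Δl = 10.90; W sinα = -2.4
Slice 2: Δl = 2.9/cos17.8° = 3.046 m; N'_2 = 147·cos17.8° − 1·3.046 = 136.9; c'Δl = 19.49; W sinα = 44.9
Slice 3: Δl = 2.1/cos44.6° = 2.949 m; N'_3 = 50·cos44.6° − 1·2.949 = 32.7; c'Δl = 18.88; W sinα = 35.1
Σc'Δl = 49.3 kN/m; ΣN' = 199.3 kN/m; ΣW sinα = 77.7 kN/m
Resisting = 49.3 + 199.3·tan28.2° = 49.3 + 106.9 = 156.1 kN/m
FS = 156.1 / 77.7 = 2.010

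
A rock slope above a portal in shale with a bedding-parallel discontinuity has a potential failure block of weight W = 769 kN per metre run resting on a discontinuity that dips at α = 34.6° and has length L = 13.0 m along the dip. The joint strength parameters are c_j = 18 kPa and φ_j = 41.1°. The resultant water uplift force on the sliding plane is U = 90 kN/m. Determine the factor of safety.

FS = 1.62

Resolving the block weight along and normal to the plane and applying the Mohr–Coulomb strength on the joint:
N' = W cosα − U = 769·cos34.6° − 90 = 543.0 kN/m
Driving force T = W sinα = 769·sin34.6° = 436.7 kN/m
Resisting force R = c_j·L + N'·tanφ_j = 18·13.0 + 543.0·tan41.1° = 234.0 + 473.7 = 707.7 kN/m
FS = R / T = 707.7 / 436.7 = 1.621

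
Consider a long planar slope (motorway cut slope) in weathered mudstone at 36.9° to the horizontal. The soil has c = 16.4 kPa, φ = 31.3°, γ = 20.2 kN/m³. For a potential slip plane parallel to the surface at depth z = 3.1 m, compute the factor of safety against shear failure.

For an infinite slope with a slip plane parallel to the surface (no pore pressure): FS = [c + γz cos²β tanφ] / [γz sinβ cosβ].
γz = 20.2·3.1 = 62.62 kN/m²
Numerator = 16.4 + 62.62·cos²36.9°·tan31.3° = 16.4 + 62.62·0.6395·0.6080 = 40.748 kPa
Denominator = 62.62·sin36.9°·cos36.9° = 62.62·0.6004·0.7997 = 30.067 kPa
FS = 40.748 / 30.067 = 1.355

FS = 1.36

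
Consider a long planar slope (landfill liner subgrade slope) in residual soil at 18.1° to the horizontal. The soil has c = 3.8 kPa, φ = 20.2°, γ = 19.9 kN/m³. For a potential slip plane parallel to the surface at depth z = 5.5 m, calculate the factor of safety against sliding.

FS = 1.24

For an infinite slope with a slip plane parallel to the surface (no pore pressure): FS = [c + γz cos²β tanφ] / [γz sinβ cosβ].
γz = 19.9·5.5 = 109.45 kN/m²
Numerator = 3.8 + 109.45·cos²18.1°·tan20.2° = 3.8 + 109.45·0.9035·0.3679 = 40.183 kPa
Denominator = 109.45·sin18.1°·cos18.1° = 109.45·0.3107·0.9505 = 32.321 kPa
FS = 40.183 / 32.321 = 1.243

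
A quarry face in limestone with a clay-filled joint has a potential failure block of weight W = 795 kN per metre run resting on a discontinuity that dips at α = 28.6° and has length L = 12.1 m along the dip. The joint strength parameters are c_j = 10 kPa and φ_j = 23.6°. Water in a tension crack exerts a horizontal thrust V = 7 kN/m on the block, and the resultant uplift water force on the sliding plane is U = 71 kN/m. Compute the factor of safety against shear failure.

FS = 1.02

Resolving the block weight along and normal to the plane and applying the Mohr–Coulomb strength on the joint:
N' = W cosα − U − V sinα = 795·cos28.6° − 71 − 7·sin28.6° = 623.6 kN/m
Driving force T = W sinα + V cosα = 795·sin28.6° + 7·cos28.6° = 386.7 kN/m
Resisting force R = c_j·L + N'·tanφ_j = 10·12.1 + 623.6·tan23.6° = 121.0 + 272.5 = 393.5 kN/m
FS = R / T = 393.5 / 386.7 = 1.017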